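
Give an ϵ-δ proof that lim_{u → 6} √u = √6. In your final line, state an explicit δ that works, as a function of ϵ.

δ = min(6, √6·ϵ)

Let ϵ > 0 be given. We want δ > 0 such that 0 < |u − 6| < δ implies |√u − √6| < ϵ.
Rationalise: √u − √6 = (u − 6)/(√u + √6), so |√u − √6| = |u − 6|/(√u + √6).
Restrict δ ≤ 6 so that |u − 6| < 6 forces u > 0, and then √u + √6 > √6.
Hence |√u − √6| < |u − 6|/√6, which is < ϵ once |u − 6| < √6·ϵ.
Take δ = min(6, √6·ϵ). If 0 < |u − 6| < δ then u > 0 and |√u − √6| < |u − 6|/√6 < ϵ.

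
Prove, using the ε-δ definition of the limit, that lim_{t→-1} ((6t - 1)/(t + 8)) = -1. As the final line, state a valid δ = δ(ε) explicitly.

δ = min(7/2, (1/2)ε)

Fix ε > 0. We want δ > 0 with 0 < |t + 1| < δ ⇒ |(6t - 1)/(t + 8) + 1| < ε.
Combining over a common denominator, (6t - 1)/(t + 8) + 1 = [(6t - 1)·7 − (-7)·(t + 8)] / [7·(t + 8)] = 49(t + 1) / (7(t + 8)).
So |(6t - 1)/(t + 8) + 1| = 49|t + 1| / (7·|t + 8|).
Restrict δ ≤ 7/2. Then |t + 1| < 7/2 gives |t + 8| = |(t + 1) + 7| ≥ 7 − 7/2 = 7/2.
Hence |(6t - 1)/(t + 8) + 1| < 49|t + 1|/(7·(7/2)) = 2|t + 1|, which is < ε once |t + 1| < (1/2)ε.
Take δ = min(7/2, (1/2)ε). Then 0 < |t + 1| < δ forces both bounds, so |(6t - 1)/(t + 8) + 1| < ε.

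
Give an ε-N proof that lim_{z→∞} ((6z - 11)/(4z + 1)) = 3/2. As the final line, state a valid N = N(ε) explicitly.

N = (25/8)/ε

Let ε > 0. We seek N > 0 such that z > N implies |(6z - 11)/(4z + 1) − (3/2)| < ε.
(6z - 11)/(4z + 1) − (3/2) = (4(6z - 11) − 6(4z + 1)) / (4(4z + 1)) = -50/(4(4z + 1)).
For z > 0 we have 4z + 1 > 4z, so |(6z - 11)/(4z + 1) − (3/2)| = 50/(4(4z + 1)) < 50/(4·4z) = (25/8)/z.
Thus |(6z - 11)/(4z + 1) − (3/2)| < ε whenever z > (25/8)/ε.
Take N = (25/8)/ε. If z > N then |(6z - 11)/(4z + 1) − (3/2)| < (25/8)/z < ε.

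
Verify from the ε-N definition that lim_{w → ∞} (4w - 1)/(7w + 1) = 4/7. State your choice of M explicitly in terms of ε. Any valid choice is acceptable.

Let ε > 0 be given. We seek M > 0 such that w > M implies |(4w - 1)/(7w + 1) − (4/7)| < ε.
(4w - 1)/(7w + 1) − (4/7) = (7(4w - 1) − 4(7w + 1)) / (7(7w + 1)) = -11/(7(7w + 1)).
For w > 0 we have 7w + 1 > 7w, so |(4w - 1)/(7w + 1) − (4/7)| = 11/(7(7w + 1)) < 11/(7·7w) = (11/49)/w.
Thus |(4w - 1)/(7w + 1) − (4/7)| < ε whenever w > (11/49)/ε.
Take M = (11/49)/ε. If w > M then |(4w - 1)/(7w + 1) − (4/7)| < (11/49)/w < ε.

M = (11/49)/ε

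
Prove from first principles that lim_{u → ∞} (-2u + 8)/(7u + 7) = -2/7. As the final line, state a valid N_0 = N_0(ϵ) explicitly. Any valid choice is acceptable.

Let ϵ > 0 be given. We seek N_0 > 0 such that u > N_0 implies |(-2u + 8)/(7u + 7) + 2/7| < ϵ.
(-2u + 8)/(7u + 7) + 2/7 = (7(-2u + 8) − (-2)(7u + 7)) / (7(7u + 7)) = 70/(7(7u + 7)).
For u > 0 we have 7u + 7 > 7u, so |(-2u + 8)/(7u + 7) + 2/7| = 70/(7(7u + 7)) < 70/(7·7u) = (10/7)/u.
Thus |(-2u + 8)/(7u + 7) + 2/7| < ϵ whenever u > (10/7)/ϵ.
Take N_0 = (10/7)/ϵ. If u > N_0 then |(-2u + 8)/(7u + 7) + 2/7| < (10/7)/u < ϵ.

N_0 = (10/7)/ϵ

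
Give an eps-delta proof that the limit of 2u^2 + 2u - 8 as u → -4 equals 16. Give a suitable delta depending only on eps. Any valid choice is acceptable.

delta = min(1, eps/16)

Suppose eps > 0. We want delta > 0 such that 0 < |u + 4| < delta implies |(2u^2 + 2u - 8) − 16| < eps.
(2u^2 + 2u - 8) − 16 = 2u^2 + 2u - 24 = (u + 4)(2u - 6).
So |(2u^2 + 2u - 8) − 16| = |u + 4|·|2u - 6|.
Require delta ≤ 1. Then |u + 4| < 1 gives |u| < 5, and by the triangle inequality |2u - 6| ≤ 2·5 + 6 = 16.
Hence |(2u^2 + 2u - 8) − 16| ≤ 16|u + 4| < eps provided |u + 4| < eps/16.
Take delta = min(1, eps/16). Then 0 < |u + 4| < delta gives both |u + 4| < 1 and |u + 4| < eps/16, so |(2u^2 + 2u - 8) − 16| < eps.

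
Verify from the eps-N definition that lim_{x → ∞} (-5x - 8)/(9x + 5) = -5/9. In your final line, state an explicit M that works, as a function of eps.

M = (47/81)/eps

Let eps > 0 be given. We seek M > 0 such that x > M implies |(-5x - 8)/(9x + 5) + 5/9| < eps.
(-5x - 8)/(9x + 5) + 5/9 = (9(-5x - 8) − (-5)(9x + 5)) / (9(9x + 5)) = -47/(9(9x + 5)).
For x > 0 we have 9x + 5 > 9x, so |(-5x - 8)/(9x + 5) + 5/9| = 47/(9(9x + 5)) < 47/(9·9x) = (47/81)/x.
Thus |(-5x - 8)/(9x + 5) + 5/9| < eps whenever x > (47/81)/eps.
Take M = (47/81)/eps. If x > M then |(-5x - 8)/(9x + 5) + 5/9| < (47/81)/x < eps.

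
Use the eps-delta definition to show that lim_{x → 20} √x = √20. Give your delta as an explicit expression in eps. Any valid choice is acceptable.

delta = min(20, √20·eps)

Fix eps > 0. We want delta > 0 such that 0 < |x − 20| < delta implies |√x − √20| < eps.
Rationalise: √x − √20 = (x − 20)/(√x + √20), so |√x − √20| = |x − 20|/(√x + √20).
Restrict delta ≤ 20 so that |x − 20| < 20 forces x > 0, and then √x + √20 > √20.
Hence |√x − √20| < |x − 20|/√20, which is < eps once |x − 20| < √20·eps.
Take delta = min(20, √20·eps). If 0 < |x − 20| < delta then x > 0 and |√x − √20| < |x − 20|/√20 < eps.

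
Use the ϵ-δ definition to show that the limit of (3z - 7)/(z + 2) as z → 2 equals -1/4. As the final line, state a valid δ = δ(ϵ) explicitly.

Fix ϵ > 0. We want δ > 0 with 0 < |z − 2| < δ ⇒ |(3z - 7)/(z + 2) + 1/4| < ϵ.
Combining over a common denominator, (3z - 7)/(z + 2) + 1/4 = [(3z - 7)·4 − (-1)·(z + 2)] / [4·(z + 2)] = 13(z − 2) / (4(z + 2)).
So |(3z - 7)/(z + 2) + 1/4| = 13|z − 2| / (4·|z + 2|).
Require δ ≤ 2, so |z + 2| ≥ |4| − |z − 2| > 4 − 2 = 2.
Hence |(3z - 7)/(z + 2) + 1/4| < 13|z − 2|/(4·2) = (13/8)|z − 2|, which is < ϵ once |z − 2| < (8/13)ϵ.
Take δ = min(2, (8/13)ϵ). Then 0 < |z − 2| < δ forces both bounds, so |(3z - 7)/(z + 2) + 1/4| < ϵ.

δ = min(2, (8/13)ϵ)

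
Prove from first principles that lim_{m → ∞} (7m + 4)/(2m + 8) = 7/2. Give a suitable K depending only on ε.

Suppose ε > 0. For m ≥ 1, |(7m + 4)/(2m + 8) − (7/2)| = |-48|/(2(2m + 8)) = 48/(2(2m + 8)).
Since 2m + 8 ≥ 2m for m ≥ 1, this is ≤ 48/(2·2m) = 12/m.
So |(7m + 4)/(2m + 8) − (7/2)| < ε whenever m > 12/ε.
Take K = 12/ε. If m > K then |(7m + 4)/(2m + 8) − (7/2)| ≤ 12/m < ε.

K = 12/ε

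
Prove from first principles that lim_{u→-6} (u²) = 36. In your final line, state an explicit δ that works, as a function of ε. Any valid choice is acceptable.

δ = min(2, ε/14)

Suppose ε > 0. We seek δ > 0 with 0 < |u + 6| < δ ⇒ |u² − 36| < ε.
Factor: u² − 36 = (u + 6)(u - 6), so |u² − 36| = |u + 6|·|u - 6|.
Impose δ ≤ 2 so that |u| < 8; then |u - 6| ≤ 14.
Hence |u² − 36| ≤ 14|u + 6|, which is < ε once |u + 6| < ε/14.
Take δ = min(2, ε/14). If 0 < |u + 6| < δ then both bounds hold and |u² − 36| ≤ 14|u + 6| < 14·(ε/14) = ε.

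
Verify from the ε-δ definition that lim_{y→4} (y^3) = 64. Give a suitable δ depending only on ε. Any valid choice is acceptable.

Let ε > 0. We seek δ > 0 with 0 < |y − 4| < δ ⇒ |y^3 − 64| < ε.
Factor: y^3 − 64 = (y − 4)(y^2 + 4y + 16), so |y^3 − 64| = |y − 4|·|y^2 + 4y + 16|.
Restrict δ ≤ 1. Then |y − 4| < 1 gives |y| < 5, so by the triangle inequality |y^2 + 4y + 16| ≤ 5^2 + 4·5 + 16 = 61.
Hence |y^3 − 64| ≤ 61|y − 4|, which is < ε once |y − 4| < ε/61.
Take δ = min(1, ε/61). If 0 < |y − 4| < δ then both bounds hold and |y^3 − 64| ≤ 61|y − 4| < 61·(ε/61) = ε.

δ = min(1, ε/61)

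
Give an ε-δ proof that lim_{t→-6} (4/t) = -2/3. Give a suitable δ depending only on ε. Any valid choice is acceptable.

δ = min(3, (9/2)ε)

Suppose ε > 0. We seek δ > 0 such that 0 < |t + 6| < δ implies |4/t + 2/3| < ε.
|4/t + 2/3| = 4·|-6 − t|/(6·|t|) = 4|t + 6|/(6|t|).
Restrict δ ≤ 3. Then |t + 6| < 3 gives |t| > 3, so 6|t| > 18.
Then |4/t + 2/3| < 4|t + 6|/18, which is < ε when |t + 6| < (9/2)ε.
Take δ = min(3, (9/2)ε). Then 0 < |t + 6| < δ gives both |t + 6| < 3 and |t + 6| < (9/2)ε, so |4/t + 2/3| < ε.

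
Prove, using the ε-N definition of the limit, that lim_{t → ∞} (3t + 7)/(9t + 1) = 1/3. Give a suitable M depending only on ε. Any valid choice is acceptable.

Let ε > 0. We seek M > 0 such that t > M implies |(3t + 7)/(9t + 1) − (1/3)| < ε.
(3t + 7)/(9t + 1) − (1/3) = (9(3t + 7) − 3(9t + 1)) / (9(9t + 1)) = 60/(9(9t + 1)).
For t > 0 we have 9t + 1 > 9t, so |(3t + 7)/(9t + 1) − (1/3)| = 60/(9(9t + 1)) < 60/(9·9t) = (20/27)/t.
Thus |(3t + 7)/(9t + 1) − (1/3)| < ε whenever t > (20/27)/ε.
Take M = (20/27)/ε. If t > M then |(3t + 7)/(9t + 1) − (1/3)| < (20/27)/t < ε.

M = (20/27)/ε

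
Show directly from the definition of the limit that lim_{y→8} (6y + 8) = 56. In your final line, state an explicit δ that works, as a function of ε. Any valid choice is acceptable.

δ = ε/6

Let ε > 0. We need δ > 0 so that 0 < |y − 8| < δ implies |(6y + 8) − 56| < ε.
Since (6y + 8) − 56 = 6(y − 8), we have |(6y + 8) − 56| = 6|y − 8|.
So 6|y − 8| < ε exactly when |y − 8| < ε/6.
Take δ = ε/6. If 0 < |y − 8| < δ then |(6y + 8) − 56| = 6|y − 8| < 6·(ε/6) = ε.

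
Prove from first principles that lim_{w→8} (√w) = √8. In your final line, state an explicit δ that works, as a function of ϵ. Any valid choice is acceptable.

Let ϵ > 0 be given. We want δ > 0 such that 0 < |w − 8| < δ implies |√w − √8| < ϵ.
Rationalise: √w − √8 = (w − 8)/(√w + √8), so |√w − √8| = |w − 8|/(√w + √8).
Restrict δ ≤ 8 so that |w − 8| < 8 forces w > 0, and then √w + √8 > √8.
Hence |√w − √8| < |w − 8|/√8, which is < ϵ once |w − 8| < √8·ϵ.
Take δ = min(8, √8·ϵ). If 0 < |w − 8| < δ then w > 0 and |√w − √8| < |w − 8|/√8 < ϵ.

δ = min(8, √8·ϵ)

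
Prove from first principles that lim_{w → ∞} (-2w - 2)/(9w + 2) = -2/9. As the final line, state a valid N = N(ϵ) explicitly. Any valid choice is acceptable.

N = (14/81)/ϵ

Let ϵ > 0 be given. We seek N > 0 such that w > N implies |(-2w - 2)/(9w + 2) + 2/9| < ϵ.
(-2w - 2)/(9w + 2) + 2/9 = (9(-2w - 2) − (-2)(9w + 2)) / (9(9w + 2)) = -14/(9(9w + 2)).
For w > 0 we have 9w + 2 > 9w, so |(-2w - 2)/(9w + 2) + 2/9| = 14/(9(9w + 2)) < 14/(9·9w) = (14/81)/w.
Thus |(-2w - 2)/(9w + 2) + 2/9| < ϵ whenever w > (14/81)/ϵ.
Take N = (14/81)/ϵ. If w > N then |(-2w - 2)/(9w + 2) + 2/9| < (14/81)/w < ϵ.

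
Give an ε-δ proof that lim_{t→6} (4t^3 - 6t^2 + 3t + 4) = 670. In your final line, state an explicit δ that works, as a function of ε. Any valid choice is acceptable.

δ = min(1, ε/433)

Let ε > 0. We want δ > 0 such that 0 < |t − 6| < δ implies |(4t^3 - 6t^2 + 3t + 4) − 670| < ε.
(4t^3 - 6t^2 + 3t + 4) − 670 = 4t^3 - 6t^2 + 3t - 666 = (t − 6)(4t^2 + 18t + 111).
So |(4t^3 - 6t^2 + 3t + 4) − 670| = |t − 6|·|4t^2 + 18t + 111|.
Require δ ≤ 1. Then |t − 6| < 1 gives |t| < 7, and by the triangle inequality |4t^2 + 18t + 111| ≤ 4·7^2 + 18·7 + 111 = 433.
Hence |(4t^3 - 6t^2 + 3t + 4) − 670| ≤ 433|t − 6| < ε provided |t − 6| < ε/433.
Choosing δ = min(1, ε/433) ensures both conditions, hence |(4t^3 - 6t^2 + 3t + 4) − 670| < ε.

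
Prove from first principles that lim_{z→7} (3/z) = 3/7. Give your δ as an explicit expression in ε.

δ = min(7/2, (49/6)ε)

Let ε > 0 be given. We seek δ > 0 such that 0 < |z − 7| < δ implies |3/z − (3/7)| < ε.
|3/z − (3/7)| = 3·|7 − z|/(7·|z|) = 3|z − 7|/(7|z|).
Restrict δ ≤ 7/2. Then |z − 7| < 7/2 gives |z| > 7/2, so 7|z| > 49/2.
Then |3/z − (3/7)| < 3|z − 7|/(49/2), which is < ε when |z − 7| < (49/6)ε.
Take δ = min(7/2, (49/6)ε). Then 0 < |z − 7| < δ gives both |z − 7| < 7/2 and |z − 7| < (49/6)ε, so |3/z − (3/7)| < ε.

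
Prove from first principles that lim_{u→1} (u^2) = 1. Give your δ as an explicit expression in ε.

Let ε > 0 be given. We seek δ > 0 with 0 < |u − 1| < δ ⇒ |u^2 − 1| < ε.
Factor: u^2 − 1 = (u − 1)(u + 1), so |u^2 − 1| = |u − 1|·|u + 1|.
Restrict δ ≤ 1. Then |u − 1| < 1 gives |u| < 2, so by the triangle inequality |u + 1| ≤ 2 + 1 = 3.
Hence |u^2 − 1| ≤ 3|u − 1|, which is < ε once |u − 1| < ε/3.
Take δ = min(1, ε/3). If 0 < |u − 1| < δ then both bounds hold and |u^2 − 1| ≤ 3|u − 1| < 3·(ε/3) = ε.

δ = min(1, ε/3)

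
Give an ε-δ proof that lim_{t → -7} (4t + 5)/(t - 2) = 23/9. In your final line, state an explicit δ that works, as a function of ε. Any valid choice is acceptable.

δ = min(9/2, (81/26)ε)

Let ε > 0. We want δ > 0 with 0 < |t + 7| < δ ⇒ |(4t + 5)/(t - 2) − (23/9)| < ε.
Combining over a common denominator, (4t + 5)/(t - 2) − (23/9) = [(4t + 5)·(-9) − (-23)·(t - 2)] / [(-9)·(t - 2)] = -13(t + 7) / ((-9)(t - 2)).
So |(4t + 5)/(t - 2) − (23/9)| = 13|t + 7| / (9·|t − 2|).
Require δ ≤ 9/2, so |t − 2| ≥ |-9| − |t + 7| > 9 − 9/2 = 9/2.
Hence |(4t + 5)/(t - 2) − (23/9)| < 13|t + 7|/(9·(9/2)) = (26/81)|t + 7|, which is < ε once |t + 7| < (81/26)ε.
Take δ = min(9/2, (81/26)ε). Then 0 < |t + 7| < δ forces both bounds, so |(4t + 5)/(t - 2) − (23/9)| < ε.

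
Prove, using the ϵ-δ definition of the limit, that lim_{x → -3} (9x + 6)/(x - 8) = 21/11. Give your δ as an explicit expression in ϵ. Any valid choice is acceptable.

δ = min(11/2, (121/156)ϵ)

Fix ϵ > 0. We want δ > 0 with 0 < |x + 3| < δ ⇒ |(9x + 6)/(x - 8) − (21/11)| < ϵ.
Combining over a common denominator, (9x + 6)/(x - 8) − (21/11) = [(9x + 6)·(-11) − (-21)·(x - 8)] / [(-11)·(x - 8)] = -78(x + 3) / ((-11)(x - 8)).
So |(9x + 6)/(x - 8) − (21/11)| = 78|x + 3| / (11·|x − 8|).
Restrict δ ≤ 11/2. Then |x + 3| < 11/2 gives |x − 8| = |(x + 3) + (-11)| ≥ 11 − 11/2 = 11/2.
Hence |(9x + 6)/(x - 8) − (21/11)| < 78|x + 3|/(11·(11/2)) = (156/121)|x + 3|, which is < ϵ once |x + 3| < (121/156)ϵ.
Take δ = min(11/2, (121/156)ϵ). Then 0 < |x + 3| < δ forces both bounds, so |(9x + 6)/(x - 8) − (21/11)| < ϵ.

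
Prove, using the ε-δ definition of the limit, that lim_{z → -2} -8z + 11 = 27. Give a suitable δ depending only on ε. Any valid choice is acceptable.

δ = ε/8

Suppose ε > 0. We need δ > 0 so that 0 < |z + 2| < δ implies |(-8z + 11) − 27| < ε.
Since (-8z + 11) − 27 = -8(z + 2), we have |(-8z + 11) − 27| = 8|z + 2|.
Thus it suffices that |z + 2| < ε/8.
Take δ = ε/8. If 0 < |z + 2| < δ then |(-8z + 11) − 27| = 8|z + 2| < 8·(ε/8) = ε.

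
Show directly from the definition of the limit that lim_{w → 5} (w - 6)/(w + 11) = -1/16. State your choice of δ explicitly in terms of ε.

δ = min(8, (128/17)ε)

Let ε > 0. We want δ > 0 with 0 < |w − 5| < δ ⇒ |(w - 6)/(w + 11) + 1/16| < ε.
Combining over a common denominator, (w - 6)/(w + 11) + 1/16 = [(w - 6)·16 − (-1)·(w + 11)] / [16·(w + 11)] = 17(w − 5) / (16(w + 11)).
So |(w - 6)/(w + 11) + 1/16| = 17|w − 5| / (16·|w + 11|).
Require δ ≤ 8, so |w + 11| ≥ |16| − |w − 5| > 16 − 8 = 8.
Hence |(w - 6)/(w + 11) + 1/16| < 17|w − 5|/(16·8) = (17/128)|w − 5|, which is < ε once |w − 5| < (128/17)ε.
Take δ = min(8, (128/17)ε). Then 0 < |w − 5| < δ forces both bounds, so |(w - 6)/(w + 11) + 1/16| < ε.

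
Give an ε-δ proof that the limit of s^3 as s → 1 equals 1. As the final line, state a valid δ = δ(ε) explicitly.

Fix ε > 0. We seek δ > 0 with 0 < |s − 1| < δ ⇒ |s^3 − 1| < ε.
Factor: s^3 − 1 = (s − 1)(s^2 + s + 1), so |s^3 − 1| = |s − 1|·|s^2 + s + 1|.
Impose δ ≤ 1 so that |s| < 2; then |s^2 + s + 1| ≤ 7.
Hence |s^3 − 1| ≤ 7|s − 1|, which is < ε once |s − 1| < ε/7.
Take δ = min(1, ε/7). If 0 < |s − 1| < δ then both bounds hold and |s^3 − 1| ≤ 7|s − 1| < 7·(ε/7) = ε.

δ = min(1, ε/7)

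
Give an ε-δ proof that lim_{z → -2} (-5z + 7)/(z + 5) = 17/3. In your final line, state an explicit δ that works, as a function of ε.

δ = min(3/2, (9/64)ε)

Let ε > 0 be given. We want δ > 0 with 0 < |z + 2| < δ ⇒ |(-5z + 7)/(z + 5) − (17/3)| < ε.
Combining over a common denominator, (-5z + 7)/(z + 5) − (17/3) = [(-5z + 7)·3 − 17·(z + 5)] / [3·(z + 5)] = -32(z + 2) / (3(z + 5)).
So |(-5z + 7)/(z + 5) − (17/3)| = 32|z + 2| / (3·|z + 5|).
Require δ ≤ 3/2, so |z + 5| ≥ |3| − |z + 2| > 3 − 3/2 = 3/2.
Hence |(-5z + 7)/(z + 5) − (17/3)| < 32|z + 2|/(3·(3/2)) = (64/9)|z + 2|, which is < ε once |z + 2| < (9/64)ε.
Take δ = min(3/2, (9/64)ε). Then 0 < |z + 2| < δ forces both bounds, so |(-5z + 7)/(z + 5) − (17/3)| < ε.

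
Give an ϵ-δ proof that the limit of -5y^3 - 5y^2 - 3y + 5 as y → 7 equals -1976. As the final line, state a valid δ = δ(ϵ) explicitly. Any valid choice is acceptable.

Suppose ϵ > 0. We want δ > 0 such that 0 < |y − 7| < δ implies |(-5y^3 - 5y^2 - 3y + 5) + 1976| < ϵ.
(-5y^3 - 5y^2 - 3y + 5) + 1976 = -5y^3 - 5y^2 - 3y + 1981 = (y − 7)(-5y^2 - 40y - 283).
So |(-5y^3 - 5y^2 - 3y + 5) + 1976| = |y − 7|·|-5y^2 - 40y - 283|.
Assume first that |y − 7| < 1, so |y| < 8. Then |-5y^2 - 40y - 283| ≤ 5·8^2 + 40·8 + 283 = 923.
Hence |(-5y^3 - 5y^2 - 3y + 5) + 1976| ≤ 923|y − 7| < ϵ provided |y − 7| < ϵ/923.
Take δ = min(1, ϵ/923). Then 0 < |y − 7| < δ gives both |y − 7| < 1 and |y − 7| < ϵ/923, so |(-5y^3 - 5y^2 - 3y + 5) + 1976| < ϵ.

δ = min(1, ϵ/923)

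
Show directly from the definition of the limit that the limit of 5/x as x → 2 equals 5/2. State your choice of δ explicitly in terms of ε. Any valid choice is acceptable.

δ = min(1, (2/5)ε)

Fix ε > 0. We seek δ > 0 such that 0 < |x − 2| < δ implies |5/x − (5/2)| < ε.
|5/x − (5/2)| = 5·|2 − x|/(2·|x|) = 5|x − 2|/(2|x|).
Restrict δ ≤ 1. Then |x − 2| < 1 gives |x| > 1, so 2|x| > 2.
Then |5/x − (5/2)| < 5|x − 2|/2, which is < ε when |x − 2| < (2/5)ε.
Take δ = min(1, (2/5)ε). Then 0 < |x − 2| < δ gives both |x − 2| < 1 and |x − 2| < (2/5)ε, so |5/x − (5/2)| < ε.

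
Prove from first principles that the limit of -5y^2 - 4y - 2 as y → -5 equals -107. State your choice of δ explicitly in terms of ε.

δ = min(2, ε/56)

Let ε > 0. We want δ > 0 such that 0 < |y + 5| < δ implies |(-5y^2 - 4y - 2) + 107| < ε.
(-5y^2 - 4y - 2) + 107 = -5y^2 - 4y + 105 = (y + 5)(-5y + 21).
So |(-5y^2 - 4y - 2) + 107| = |y + 5|·|-5y + 21|.
Require δ ≤ 2. Then |y + 5| < 2 gives |y| < 7, and by the triangle inequality |-5y + 21| ≤ 5·7 + 21 = 56.
Hence |(-5y^2 - 4y - 2) + 107| ≤ 56|y + 5| < ε provided |y + 5| < ε/56.
Choosing δ = min(2, ε/56) ensures both conditions, hence |(-5y^2 - 4y - 2) + 107| < ε.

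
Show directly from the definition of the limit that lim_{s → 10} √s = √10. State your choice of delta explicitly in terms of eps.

delta = min(10, √10·eps)

Fix eps > 0. We want delta > 0 such that 0 < |s − 10| < delta implies |√s − √10| < eps.
Multiplying by the conjugate, |√s − √10| = |s − 10|/(√s + √10).
Restrict delta ≤ 10 so that |s − 10| < 10 forces s > 0, and then √s + √10 > √10.
Hence |√s − √10| < |s − 10|/√10, which is < eps once |s − 10| < √10·eps.
Take delta = min(10, √10·eps). If 0 < |s − 10| < delta then s > 0 and |√s − √10| < |s − 10|/√10 < eps.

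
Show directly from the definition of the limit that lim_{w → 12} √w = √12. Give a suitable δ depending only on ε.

δ = min(12, √12·ε)

Fix ε > 0. We want δ > 0 such that 0 < |w − 12| < δ implies |√w − √12| < ε.
Multiplying by the conjugate, |√w − √12| = |w − 12|/(√w + √12).
Restrict δ ≤ 12 so that |w − 12| < 12 forces w > 0, and then √w + √12 > √12.
Hence |√w − √12| < |w − 12|/√12, which is < ε once |w − 12| < √12·ε.
Take δ = min(12, √12·ε). If 0 < |w − 12| < δ then w > 0 and |√w − √12| < |w − 12|/√12 < ε.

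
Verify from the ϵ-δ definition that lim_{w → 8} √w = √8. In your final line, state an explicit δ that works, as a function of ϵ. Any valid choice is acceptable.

δ = min(8, √8·ϵ)

Suppose ϵ > 0. We want δ > 0 such that 0 < |w − 8| < δ implies |√w − √8| < ϵ.
Rationalise: √w − √8 = (w − 8)/(√w + √8), so |√w − √8| = |w − 8|/(√w + √8).
Restrict δ ≤ 8 so that |w − 8| < 8 forces w > 0, and then √w + √8 > √8.
Hence |√w − √8| < |w − 8|/√8, which is < ϵ once |w − 8| < √8·ϵ.
Take δ = min(8, √8·ϵ). If 0 < |w − 8| < δ then w > 0 and |√w − √8| < |w − 8|/√8 < ϵ.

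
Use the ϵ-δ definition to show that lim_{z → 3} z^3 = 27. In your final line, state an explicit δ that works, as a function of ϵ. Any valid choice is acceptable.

Suppose ϵ > 0. We seek δ > 0 with 0 < |z − 3| < δ ⇒ |z^3 − 27| < ϵ.
Factor: z^3 − 27 = (z − 3)(z^2 + 3z + 9), so |z^3 − 27| = |z − 3|·|z^2 + 3z + 9|.
Restrict δ ≤ 2. Then |z − 3| < 2 gives |z| < 5, so by the triangle inequality |z^2 + 3z + 9| ≤ 5^2 + 3·5 + 9 = 49.
Hence |z^3 − 27| ≤ 49|z − 3|, which is < ϵ once |z − 3| < ϵ/49.
Take δ = min(2, ϵ/49). If 0 < |z − 3| < δ then both bounds hold and |z^3 − 27| ≤ 49|z − 3| < 49·(ϵ/49) = ϵ.

δ = min(2, ϵ/49)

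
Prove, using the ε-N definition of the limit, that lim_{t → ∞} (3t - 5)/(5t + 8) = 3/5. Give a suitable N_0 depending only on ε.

N_0 = (49/25)/ε

Suppose ε > 0. We seek N_0 > 0 such that t > N_0 implies |(3t - 5)/(5t + 8) − (3/5)| < ε.
(3t - 5)/(5t + 8) − (3/5) = (5(3t - 5) − 3(5t + 8)) / (5(5t + 8)) = -49/(5(5t + 8)).
For t > 0 we have 5t + 8 > 5t, so |(3t - 5)/(5t + 8) − (3/5)| = 49/(5(5t + 8)) < 49/(5·5t) = (49/25)/t.
Thus |(3t - 5)/(5t + 8) − (3/5)| < ε whenever t > (49/25)/ε.
Take N_0 = (49/25)/ε. If t > N_0 then |(3t - 5)/(5t + 8) − (3/5)| < (49/25)/t < ε.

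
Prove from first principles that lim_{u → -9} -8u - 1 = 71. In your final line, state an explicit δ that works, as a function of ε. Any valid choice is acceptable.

Fix ε > 0. We need δ > 0 so that 0 < |u + 9| < δ implies |(-8u - 1) − 71| < ε.
Since (-8u - 1) − 71 = -8(u + 9), we have |(-8u - 1) − 71| = 8|u + 9|.
Thus it suffices that |u + 9| < ε/8.
Take δ = ε/8. If 0 < |u + 9| < δ then |(-8u - 1) − 71| = 8|u + 9| < 8·(ε/8) = ε.

δ = ε/8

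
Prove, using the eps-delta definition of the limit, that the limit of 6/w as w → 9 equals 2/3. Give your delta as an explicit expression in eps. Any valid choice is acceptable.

Let eps > 0 be given. We seek delta > 0 such that 0 < |w − 9| < delta implies |6/w − (2/3)| < eps.
|6/w − (2/3)| = 6·|9 − w|/(9·|w|) = 6|w − 9|/(9|w|).
Require delta ≤ 9/2 so that |w| > 9 − 9/2 = 9/2, hence 9|w| > 81/2.
Then |6/w − (2/3)| < 6|w − 9|/(81/2), which is < eps when |w − 9| < (27/4)eps.
Take delta = min(9/2, (27/4)eps). Then 0 < |w − 9| < delta gives both |w − 9| < 9/2 and |w − 9| < (27/4)eps, so |6/w − (2/3)| < eps.

delta = min(9/2, (27/4)eps)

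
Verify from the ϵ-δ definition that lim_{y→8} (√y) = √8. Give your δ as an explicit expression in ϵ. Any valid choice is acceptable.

δ = min(8, √8·ϵ)

Let ϵ > 0 be given. We want δ > 0 such that 0 < |y − 8| < δ implies |√y − √8| < ϵ.
Rationalise: √y − √8 = (y − 8)/(√y + √8), so |√y − √8| = |y − 8|/(√y + √8).
Restrict δ ≤ 8 so that |y − 8| < 8 forces y > 0, and then √y + √8 > √8.
Hence |√y − √8| < |y − 8|/√8, which is < ϵ once |y − 8| < √8·ϵ.
Take δ = min(8, √8·ϵ). If 0 < |y − 8| < δ then y > 0 and |√y − √8| < |y − 8|/√8 < ϵ.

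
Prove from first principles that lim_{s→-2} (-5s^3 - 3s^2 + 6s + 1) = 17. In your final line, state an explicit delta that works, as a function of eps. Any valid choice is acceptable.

delta = min(1, eps/74)

Suppose eps > 0. We want delta > 0 such that 0 < |s + 2| < delta implies |(-5s^3 - 3s^2 + 6s + 1) − 17| < eps.
(-5s^3 - 3s^2 + 6s + 1) − 17 = -5s^3 - 3s^2 + 6s - 16 = (s + 2)(-5s^2 + 7s - 8).
So |(-5s^3 - 3s^2 + 6s + 1) − 17| = |s + 2|·|-5s^2 + 7s - 8|.
Require delta ≤ 1. Then |s + 2| < 1 gives |s| < 3, and by the triangle inequality |-5s^2 + 7s - 8| ≤ 5·3^2 + 7·3 + 8 = 74.
Hence |(-5s^3 - 3s^2 + 6s + 1) − 17| ≤ 74|s + 2| < eps provided |s + 2| < eps/74.
Take delta = min(1, eps/74). Then 0 < |s + 2| < delta gives both |s + 2| < 1 and |s + 2| < eps/74, so |(-5s^3 - 3s^2 + 6s + 1) − 17| < eps.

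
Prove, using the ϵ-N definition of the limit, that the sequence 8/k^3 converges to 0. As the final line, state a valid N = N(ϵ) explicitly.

N = (8/ϵ)^{1/3}

Fix ϵ > 0. For k ≥ 1, |8/k^3 − 0| = 8/k^3.
8/k^3 < ϵ ⇔ k^3 > 8/ϵ ⇔ k > (8/ϵ)^{1/3}.
Take N = (8/ϵ)^{1/3}. Then k > N implies 8/k^3 < ϵ.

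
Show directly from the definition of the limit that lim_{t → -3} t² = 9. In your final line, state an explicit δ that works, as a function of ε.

δ = min(1, ε/7)

Let ε > 0 be given. We seek δ > 0 with 0 < |t + 3| < δ ⇒ |t² − 9| < ε.
Factor: t² − 9 = (t + 3)(t - 3), so |t² − 9| = |t + 3|·|t - 3|.
Restrict δ ≤ 1. Then |t + 3| < 1 gives |t| < 4, so by the triangle inequality |t - 3| ≤ 4 + 3 = 7.
Hence |t² − 9| ≤ 7|t + 3|, which is < ε once |t + 3| < ε/7.
Take δ = min(1, ε/7). If 0 < |t + 3| < δ then both bounds hold and |t² − 9| ≤ 7|t + 3| < 7·(ε/7) = ε.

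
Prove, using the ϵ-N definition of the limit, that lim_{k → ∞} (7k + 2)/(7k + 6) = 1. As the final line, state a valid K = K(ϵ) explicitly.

K = (4/7)/ϵ

Suppose ϵ > 0. For k ≥ 1, |(7k + 2)/(7k + 6) − 1| = |-28|/(7(7k + 6)) = 28/(7(7k + 6)).
Since 7k + 6 ≥ 7k for k ≥ 1, this is ≤ 28/(7·7k) = (4/7)/k.
So |(7k + 2)/(7k + 6) − 1| < ϵ whenever k > (4/7)/ϵ.
Take K = (4/7)/ϵ. If k > K then |(7k + 2)/(7k + 6) − 1| ≤ (4/7)/k < ϵ.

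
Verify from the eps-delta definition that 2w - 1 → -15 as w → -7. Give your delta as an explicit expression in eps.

delta = eps/2

Let eps > 0. We need delta > 0 so that 0 < |w + 7| < delta implies |(2w - 1) + 15| < eps.
Since (2w - 1) + 15 = 2(w + 7), we have |(2w - 1) + 15| = 2|w + 7|.
So 2|w + 7| < eps exactly when |w + 7| < eps/2.
Choosing delta = eps/2 gives |(2w - 1) + 15| = 2|w + 7| < eps whenever |w + 7| < delta.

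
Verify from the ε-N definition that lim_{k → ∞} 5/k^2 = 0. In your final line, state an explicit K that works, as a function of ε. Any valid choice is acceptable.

K = (5/ε)^{1/2}

Let ε > 0. For k ≥ 1, |5/k^2 − 0| = 5/k^2.
5/k^2 < ε ⇔ k^2 > 5/ε ⇔ k > (5/ε)^{1/2}.
Take K = (5/ε)^{1/2}. Then k > K implies 5/k^2 < ε.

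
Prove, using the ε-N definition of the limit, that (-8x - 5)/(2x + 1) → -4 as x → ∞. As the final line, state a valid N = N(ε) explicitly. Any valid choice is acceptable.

N = (1/2)/ε

Let ε > 0 be given. We seek N > 0 such that x > N implies |(-8x - 5)/(2x + 1) + 4| < ε.
(-8x - 5)/(2x + 1) + 4 = (2(-8x - 5) − (-8)(2x + 1)) / (2(2x + 1)) = -2/(2(2x + 1)).
For x > 0 we have 2x + 1 > 2x, so |(-8x - 5)/(2x + 1) + 4| = 2/(2(2x + 1)) < 2/(2·2x) = (1/2)/x.
Thus |(-8x - 5)/(2x + 1) + 4| < ε whenever x > (1/2)/ε.
Take N = (1/2)/ε. If x > N then |(-8x - 5)/(2x + 1) + 4| < (1/2)/x < ε.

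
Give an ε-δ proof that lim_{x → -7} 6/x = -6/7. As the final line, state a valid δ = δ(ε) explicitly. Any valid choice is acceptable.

δ = min(7/2, (49/12)ε)

Let ε > 0 be given. We seek δ > 0 such that 0 < |x + 7| < δ implies |6/x + 6/7| < ε.
|6/x + 6/7| = 6·|-7 − x|/(7·|x|) = 6|x + 7|/(7|x|).
Require δ ≤ 7/2 so that |x| > 7 − 7/2 = 7/2, hence 7|x| > 49/2.
Then |6/x + 6/7| < 6|x + 7|/(49/2), which is < ε when |x + 7| < (49/12)ε.
Take δ = min(7/2, (49/12)ε). Then 0 < |x + 7| < δ gives both |x + 7| < 7/2 and |x + 7| < (49/12)ε, so |6/x + 6/7| < ε.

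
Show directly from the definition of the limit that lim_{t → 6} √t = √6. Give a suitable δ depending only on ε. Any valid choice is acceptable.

Fix ε > 0. We want δ > 0 such that 0 < |t − 6| < δ implies |√t − √6| < ε.
Multiplying by the conjugate, |√t − √6| = |t − 6|/(√t + √6).
Restrict δ ≤ 6 so that |t − 6| < 6 forces t > 0, and then √t + √6 > √6.
Hence |√t − √6| < |t − 6|/√6, which is < ε once |t − 6| < √6·ε.
Take δ = min(6, √6·ε). If 0 < |t − 6| < δ then t > 0 and |√t − √6| < |t − 6|/√6 < ε.

δ = min(6, √6·ε)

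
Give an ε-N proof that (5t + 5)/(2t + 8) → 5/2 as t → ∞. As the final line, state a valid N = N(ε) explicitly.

N = (15/2)/ε

Fix ε > 0. We seek N > 0 such that t > N implies |(5t + 5)/(2t + 8) − (5/2)| < ε.
(5t + 5)/(2t + 8) − (5/2) = (2(5t + 5) − 5(2t + 8)) / (2(2t + 8)) = -30/(2(2t + 8)).
For t > 0 we have 2t + 8 > 2t, so |(5t + 5)/(2t + 8) − (5/2)| = 30/(2(2t + 8)) < 30/(2·2t) = (15/2)/t.
Thus |(5t + 5)/(2t + 8) − (5/2)| < ε whenever t > (15/2)/ε.
Take N = (15/2)/ε. If t > N then |(5t + 5)/(2t + 8) − (5/2)| < (15/2)/t < ε.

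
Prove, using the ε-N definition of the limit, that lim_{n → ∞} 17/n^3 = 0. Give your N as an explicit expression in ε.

N = (17/ε)^{1/3}

Let ε > 0. For n ≥ 1, |17/n^3 − 0| = 17/n^3.
17/n^3 < ε ⇔ n^3 > 17/ε ⇔ n > (17/ε)^{1/3}.
Take N = (17/ε)^{1/3}. Then n > N implies 17/n^3 < ε.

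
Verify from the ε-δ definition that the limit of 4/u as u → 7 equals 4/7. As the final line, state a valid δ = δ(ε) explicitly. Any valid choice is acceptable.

Fix ε > 0. We seek δ > 0 such that 0 < |u − 7| < δ implies |4/u − (4/7)| < ε.
|4/u − (4/7)| = 4·|7 − u|/(7·|u|) = 4|u − 7|/(7|u|).
Require δ ≤ 7/2 so that |u| > 7 − 7/2 = 7/2, hence 7|u| > 49/2.
Then |4/u − (4/7)| < 4|u − 7|/(49/2), which is < ε when |u − 7| < (49/8)ε.
Take δ = min(7/2, (49/8)ε). Then 0 < |u − 7| < δ gives both |u − 7| < 7/2 and |u − 7| < (49/8)ε, so |4/u − (4/7)| < ε.

δ = min(7/2, (49/8)ε)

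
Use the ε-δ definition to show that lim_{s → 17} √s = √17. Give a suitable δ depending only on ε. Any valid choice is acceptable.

δ = min(17, √17·ε)

Fix ε > 0. We want δ > 0 such that 0 < |s − 17| < δ implies |√s − √17| < ε.
Multiplying by the conjugate, |√s − √17| = |s − 17|/(√s + √17).
Restrict δ ≤ 17 so that |s − 17| < 17 forces s > 0, and then √s + √17 > √17.
Hence |√s − √17| < |s − 17|/√17, which is < ε once |s − 17| < √17·ε.
Take δ = min(17, √17·ε). If 0 < |s − 17| < δ then s > 0 and |√s − √17| < |s − 17|/√17 < ε.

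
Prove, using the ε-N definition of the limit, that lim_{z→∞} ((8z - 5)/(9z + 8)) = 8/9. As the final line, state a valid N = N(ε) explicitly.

Fix ε > 0. We seek N > 0 such that z > N implies |(8z - 5)/(9z + 8) − (8/9)| < ε.
(8z - 5)/(9z + 8) − (8/9) = (9(8z - 5) − 8(9z + 8)) / (9(9z + 8)) = -109/(9(9z + 8)).
For z > 0 we have 9z + 8 > 9z, so |(8z - 5)/(9z + 8) − (8/9)| = 109/(9(9z + 8)) < 109/(9·9z) = (109/81)/z.
Thus |(8z - 5)/(9z + 8) − (8/9)| < ε whenever z > (109/81)/ε.
Take N = (109/81)/ε. If z > N then |(8z - 5)/(9z + 8) − (8/9)| < (109/81)/z < ε.

N = (109/81)/ε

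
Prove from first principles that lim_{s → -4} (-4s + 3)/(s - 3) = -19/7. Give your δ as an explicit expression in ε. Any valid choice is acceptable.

Let ε > 0 be given. We want δ > 0 with 0 < |s + 4| < δ ⇒ |(-4s + 3)/(s - 3) + 19/7| < ε.
Combining over a common denominator, (-4s + 3)/(s - 3) + 19/7 = [(-4s + 3)·(-7) − 19·(s - 3)] / [(-7)·(s - 3)] = 9(s + 4) / ((-7)(s - 3)).
So |(-4s + 3)/(s - 3) + 19/7| = 9|s + 4| / (7·|s − 3|).
Require δ ≤ 7/2, so |s − 3| ≥ |-7| − |s + 4| > 7 − 7/2 = 7/2.
Hence |(-4s + 3)/(s - 3) + 19/7| < 9|s + 4|/(7·(7/2)) = (18/49)|s + 4|, which is < ε once |s + 4| < (49/18)ε.
Take δ = min(7/2, (49/18)ε). Then 0 < |s + 4| < δ forces both bounds, so |(-4s + 3)/(s - 3) + 19/7| < ε.

δ = min(7/2, (49/18)ε)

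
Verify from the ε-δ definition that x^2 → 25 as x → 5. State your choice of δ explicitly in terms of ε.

δ = min(1, ε/11)

Let ε > 0. We seek δ > 0 with 0 < |x − 5| < δ ⇒ |x^2 − 25| < ε.
Factor: x^2 − 25 = (x − 5)(x + 5), so |x^2 − 25| = |x − 5|·|x + 5|.
Impose δ ≤ 1 so that |x| < 6; then |x + 5| ≤ 11.
Hence |x^2 − 25| ≤ 11|x − 5|, which is < ε once |x − 5| < ε/11.
Take δ = min(1, ε/11). If 0 < |x − 5| < δ then both bounds hold and |x^2 − 25| ≤ 11|x − 5| < 11·(ε/11) = ε.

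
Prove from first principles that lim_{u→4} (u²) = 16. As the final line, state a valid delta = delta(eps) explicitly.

Let eps > 0. We seek delta > 0 with 0 < |u − 4| < delta ⇒ |u² − 16| < eps.
Factor: u² − 16 = (u − 4)(u + 4), so |u² − 16| = |u − 4|·|u + 4|.
Impose delta ≤ 1 so that |u| < 5; then |u + 4| ≤ 9.
Hence |u² − 16| ≤ 9|u − 4|, which is < eps once |u − 4| < eps/9.
Take delta = min(1, eps/9). If 0 < |u − 4| < delta then both bounds hold and |u² − 16| ≤ 9|u − 4| < 9·(eps/9) = eps.

delta = min(1, eps/9)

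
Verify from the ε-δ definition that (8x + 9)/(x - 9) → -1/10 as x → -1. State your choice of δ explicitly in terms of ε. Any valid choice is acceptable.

Suppose ε > 0. We want δ > 0 with 0 < |x + 1| < δ ⇒ |(8x + 9)/(x - 9) + 1/10| < ε.
Combining over a common denominator, (8x + 9)/(x - 9) + 1/10 = [(8x + 9)·(-10) − 1·(x - 9)] / [(-10)·(x - 9)] = -81(x + 1) / ((-10)(x - 9)).
So |(8x + 9)/(x - 9) + 1/10| = 81|x + 1| / (10·|x − 9|).
Restrict δ ≤ 5. Then |x + 1| < 5 gives |x − 9| = |(x + 1) + (-10)| ≥ 10 − 5 = 5.
Hence |(8x + 9)/(x - 9) + 1/10| < 81|x + 1|/(10·5) = (81/50)|x + 1|, which is < ε once |x + 1| < (50/81)ε.
Take δ = min(5, (50/81)ε). Then 0 < |x + 1| < δ forces both bounds, so |(8x + 9)/(x - 9) + 1/10| < ε.

δ = min(5, (50/81)ε)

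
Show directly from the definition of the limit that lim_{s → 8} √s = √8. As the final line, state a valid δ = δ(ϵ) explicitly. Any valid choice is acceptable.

Suppose ϵ > 0. We want δ > 0 such that 0 < |s − 8| < δ implies |√s − √8| < ϵ.
Rationalise: √s − √8 = (s − 8)/(√s + √8), so |√s − √8| = |s − 8|/(√s + √8).
Restrict δ ≤ 8 so that |s − 8| < 8 forces s > 0, and then √s + √8 > √8.
Hence |√s − √8| < |s − 8|/√8, which is < ϵ once |s − 8| < √8·ϵ.
Take δ = min(8, √8·ϵ). If 0 < |s − 8| < δ then s > 0 and |√s − √8| < |s − 8|/√8 < ϵ.

δ = min(8, √8·ϵ)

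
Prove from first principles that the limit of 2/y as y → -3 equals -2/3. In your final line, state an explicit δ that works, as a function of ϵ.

δ = min(3/2, (9/4)ϵ)

Let ϵ > 0 be given. We seek δ > 0 such that 0 < |y + 3| < δ implies |2/y + 2/3| < ϵ.
|2/y + 2/3| = 2·|-3 − y|/(3·|y|) = 2|y + 3|/(3|y|).
Restrict δ ≤ 3/2. Then |y + 3| < 3/2 gives |y| > 3/2, so 3|y| > 9/2.
Then |2/y + 2/3| < 2|y + 3|/(9/2), which is < ϵ when |y + 3| < (9/4)ϵ.
Take δ = min(3/2, (9/4)ϵ). Then 0 < |y + 3| < δ gives both |y + 3| < 3/2 and |y + 3| < (9/4)ϵ, so |2/y + 2/3| < ϵ.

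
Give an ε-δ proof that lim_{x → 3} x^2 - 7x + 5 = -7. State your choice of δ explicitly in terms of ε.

Let ε > 0. We want δ > 0 such that 0 < |x − 3| < δ implies |(x^2 - 7x + 5) + 7| < ε.
(x^2 - 7x + 5) + 7 = x^2 - 7x + 12 = (x − 3)(x - 4).
So |(x^2 - 7x + 5) + 7| = |x − 3|·|x - 4|.
Require δ ≤ 1. Then |x − 3| < 1 gives |x| < 4, and by the triangle inequality |x - 4| ≤ 4 + 4 = 8.
Hence |(x^2 - 7x + 5) + 7| ≤ 8|x − 3| < ε provided |x − 3| < ε/8.
Choosing δ = min(1, ε/8) ensures both conditions, hence |(x^2 - 7x + 5) + 7| < ε.

δ = min(1, ε/8)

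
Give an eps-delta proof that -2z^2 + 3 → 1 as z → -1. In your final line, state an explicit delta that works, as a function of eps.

delta = min(2, eps/8)

Let eps > 0 be given. We want delta > 0 such that 0 < |z + 1| < delta implies |(-2z^2 + 3) − 1| < eps.
(-2z^2 + 3) − 1 = -2z^2 + 2 = (z + 1)(-2z + 2).
So |(-2z^2 + 3) − 1| = |z + 1|·|-2z + 2|.
Assume first that |z + 1| < 2, so |z| < 3. Then |-2z + 2| ≤ 2·3 + 2 = 8.
Hence |(-2z^2 + 3) − 1| ≤ 8|z + 1| < eps provided |z + 1| < eps/8.
Take delta = min(2, eps/8). Then 0 < |z + 1| < delta gives both |z + 1| < 2 and |z + 1| < eps/8, so |(-2z^2 + 3) − 1| < eps.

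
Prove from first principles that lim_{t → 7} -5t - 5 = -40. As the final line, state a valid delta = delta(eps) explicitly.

Let eps > 0. We need delta > 0 so that 0 < |t − 7| < delta implies |(-5t - 5) + 40| < eps.
|(-5t - 5) + 40| = |-5t + 35| = 5|t − 7|.
Thus it suffices that |t − 7| < eps/5.
Choosing delta = eps/5 gives |(-5t - 5) + 40| = 5|t − 7| < eps whenever |t − 7| < delta.

delta = eps/5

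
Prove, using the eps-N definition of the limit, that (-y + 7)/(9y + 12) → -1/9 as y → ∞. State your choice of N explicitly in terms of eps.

N = (25/27)/eps

Suppose eps > 0. We seek N > 0 such that y > N implies |(-y + 7)/(9y + 12) + 1/9| < eps.
(-y + 7)/(9y + 12) + 1/9 = (9(-y + 7) − (-1)(9y + 12)) / (9(9y + 12)) = 75/(9(9y + 12)).
For y > 0 we have 9y + 12 > 9y, so |(-y + 7)/(9y + 12) + 1/9| = 75/(9(9y + 12)) < 75/(9·9y) = (25/27)/y.
Thus |(-y + 7)/(9y + 12) + 1/9| < eps whenever y > (25/27)/eps.
Take N = (25/27)/eps. If y > N then |(-y + 7)/(9y + 12) + 1/9| < (25/27)/y < eps.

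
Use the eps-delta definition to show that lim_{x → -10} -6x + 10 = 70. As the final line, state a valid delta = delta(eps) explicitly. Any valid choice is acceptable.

Fix eps > 0. We need delta > 0 so that 0 < |x + 10| < delta implies |(-6x + 10) − 70| < eps.
|(-6x + 10) − 70| = |-6x - 60| = 6|x + 10|.
So 6|x + 10| < eps exactly when |x + 10| < eps/6.
Take delta = eps/6. If 0 < |x + 10| < delta then |(-6x + 10) − 70| = 6|x + 10| < 6·(eps/6) = eps.

delta = eps/6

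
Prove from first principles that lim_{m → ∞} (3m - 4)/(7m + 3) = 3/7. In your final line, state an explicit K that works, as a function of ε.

K = (37/49)/ε

Suppose ε > 0. For m ≥ 1, |(3m - 4)/(7m + 3) − (3/7)| = |-37|/(7(7m + 3)) = 37/(7(7m + 3)).
Since 7m + 3 ≥ 7m for m ≥ 1, this is ≤ 37/(7·7m) = (37/49)/m.
So |(3m - 4)/(7m + 3) − (3/7)| < ε whenever m > (37/49)/ε.
Take K = (37/49)/ε. If m > K then |(3m - 4)/(7m + 3) − (3/7)| ≤ (37/49)/m < ε.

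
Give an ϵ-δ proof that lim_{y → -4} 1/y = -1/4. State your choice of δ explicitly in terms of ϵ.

δ = min(2, 8ϵ)

Let ϵ > 0 be given. We seek δ > 0 such that 0 < |y + 4| < δ implies |1/y + 1/4| < ϵ.
|1/y + 1/4| = |-4 − y|/(4·|y|) = |y + 4|/(4|y|).
Require δ ≤ 2 so that |y| > 4 − 2 = 2, hence 4|y| > 8.
Then |1/y + 1/4| < |y + 4|/8, which is < ϵ when |y + 4| < 8ϵ.
Take δ = min(2, 8ϵ). Then 0 < |y + 4| < δ gives both |y + 4| < 2 and |y + 4| < 8ϵ, so |1/y + 1/4| < ϵ.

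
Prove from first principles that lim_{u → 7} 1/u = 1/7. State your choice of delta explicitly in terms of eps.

Fix eps > 0. We seek delta > 0 such that 0 < |u − 7| < delta implies |1/u − (1/7)| < eps.
|1/u − (1/7)| = |7 − u|/(7·|u|) = |u − 7|/(7|u|).
Require delta ≤ 7/2 so that |u| > 7 − 7/2 = 7/2, hence 7|u| > 49/2.
Then |1/u − (1/7)| < |u − 7|/(49/2), which is < eps when |u − 7| < (49/2)eps.
Take delta = min(7/2, (49/2)eps). Then 0 < |u − 7| < delta gives both |u − 7| < 7/2 and |u − 7| < (49/2)eps, so |1/u − (1/7)| < eps.

delta = min(7/2, (49/2)eps)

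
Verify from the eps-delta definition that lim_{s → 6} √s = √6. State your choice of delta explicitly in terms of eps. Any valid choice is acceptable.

delta = min(6, √6·eps)

Suppose eps > 0. We want delta > 0 such that 0 < |s − 6| < delta implies |√s − √6| < eps.
Rationalise: √s − √6 = (s − 6)/(√s + √6), so |√s − √6| = |s − 6|/(√s + √6).
Restrict delta ≤ 6 so that |s − 6| < 6 forces s > 0, and then √s + √6 > √6.
Hence |√s − √6| < |s − 6|/√6, which is < eps once |s − 6| < √6·eps.
Take delta = min(6, √6·eps). If 0 < |s − 6| < delta then s > 0 and |√s − √6| < |s − 6|/√6 < eps.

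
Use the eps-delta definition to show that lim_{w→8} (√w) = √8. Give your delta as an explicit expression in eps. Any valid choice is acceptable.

delta = min(8, √8·eps)

Let eps > 0. We want delta > 0 such that 0 < |w − 8| < delta implies |√w − √8| < eps.
Multiplying by the conjugate, |√w − √8| = |w − 8|/(√w + √8).
Restrict delta ≤ 8 so that |w − 8| < 8 forces w > 0, and then √w + √8 > √8.
Hence |√w − √8| < |w − 8|/√8, which is < eps once |w − 8| < √8·eps.
Take delta = min(8, √8·eps). If 0 < |w − 8| < delta then w > 0 and |√w − √8| < |w − 8|/√8 < eps.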